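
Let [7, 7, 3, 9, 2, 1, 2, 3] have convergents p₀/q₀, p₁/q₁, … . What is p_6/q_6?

Using pₖ = aₖpₖ₋₁ + pₖ₋₂, qₖ = aₖqₖ₋₁ + qₖ₋₂ (with p₋₁=1, p₋₂=0, q₋₁=0, q₋₂=1):
  k=0: a=7, p=7, q=1
  k=1: a=7, p=50, q=7
  k=2: a=3, p=157, q=22
  k=3: a=9, p=1463, q=205
  k=4: a=2, p=3083, q=432
  k=5: a=1, p=4546, q=637
  k=6: a=2, p=12175, q=1706

12175/1706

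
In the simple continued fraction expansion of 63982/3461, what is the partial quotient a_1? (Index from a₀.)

2

63982 = 18·3461 + 1684   →  a_0 = 18
3461 = 2·1684 + 93   →  a_1 = 2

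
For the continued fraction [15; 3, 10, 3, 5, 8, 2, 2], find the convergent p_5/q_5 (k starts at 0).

Using pₖ = aₖpₖ₋₁ + pₖ₋₂, qₖ = aₖqₖ₋₁ + qₖ₋₂ (with p₋₁=1, p₋₂=0, q₋₁=0, q₋₂=1):
  k=0: a=15, p=15, q=1
  k=1: a=3, p=46, q=3
  k=2: a=10, p=475, q=31
  k=3: a=3, p=1471, q=96
  k=4: a=5, p=7830, q=511
  k=5: a=8, p=64111, q=4184

64111/4184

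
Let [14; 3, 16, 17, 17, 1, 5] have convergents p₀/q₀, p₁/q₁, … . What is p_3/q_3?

11977/836

Using pₖ = aₖpₖ₋₁ + pₖ₋₂, qₖ = aₖqₖ₋₁ + qₖ₋₂ (with p₋₁=1, p₋₂=0, q₋₁=0, q₋₂=1):
  k=0: a=14, p=14, q=1
  k=1: a=3, p=43, q=3
  k=2: a=16, p=702, q=49
  k=3: a=17, p=11977, q=836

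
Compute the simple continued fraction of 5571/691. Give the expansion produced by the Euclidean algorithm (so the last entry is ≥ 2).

[8; 16, 14, 3]

5571 = 8×691 + 43
691 = 16×43 + 3
43 = 14×3 + 1
3 = 3×1 + 0  (stop)
So 5571/691 = [8; 16, 14, 3].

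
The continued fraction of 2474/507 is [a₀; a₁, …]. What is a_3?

3

2474 = 4·507 + 446   →  a_0 = 4
507 = 1·446 + 61   →  a_1 = 1
446 = 7·61 + 19   →  a_2 = 7
61 = 3·19 + 4   →  a_3 = 3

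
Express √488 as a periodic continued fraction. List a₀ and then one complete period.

a₀ = ⌊√488⌋ = 22.

[22; 11, 44]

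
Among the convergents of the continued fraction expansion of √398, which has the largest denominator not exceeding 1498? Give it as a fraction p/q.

15940/799

√398 = [19; 1, 18, 1, 38, …] (period length 4).
Convergents:
  p_0/q_0 = 19/1
  p_1/q_1 = 20/1
  p_2/q_2 = 379/19
  p_3/q_3 = 399/20
  p_4/q_4 = 15541/779
  p_5/q_5 = 15940/799
  p_6/q_6 = 302461/15161
q_5 = 799 ≤ 1498 < 15161 = q_6, so the answer is 15940/799.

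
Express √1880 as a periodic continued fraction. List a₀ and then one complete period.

a₀ = ⌊√1880⌋ = 43.
With m₀=0, d₀=1 and mₖ₊₁ = dₖaₖ − mₖ, dₖ₊₁ = (n − mₖ₊₁²)/dₖ, aₖ₊₁ = ⌊(a₀+mₖ₊₁)/dₖ₊₁⌋:
  k=1: m=43, d=31, a=2
  k=2: m=19, d=49, a=1
  k=3: m=30, d=20, a=3
  k=4: m=30, d=49, a=1
  k=5: m=19, d=31, a=2
  k=6: m=43, d=1, a=86
d=1 and a=2a₀=86 at k=6, so the next step gives (m, d) = (43, 31) again — its k=1 value — and the period has length 6.

[43; 2, 1, 3, 1, 2, 86]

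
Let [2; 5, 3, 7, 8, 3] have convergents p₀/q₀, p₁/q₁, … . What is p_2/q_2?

Using pₖ = aₖpₖ₋₁ + pₖ₋₂, qₖ = aₖqₖ₋₁ + qₖ₋₂ (with p₋₁=1, p₋₂=0, q₋₁=0, q₋₂=1):
  k=0: a=2, p=2, q=1
  k=1: a=5, p=11, q=5
  k=2: a=3, p=35, q=16

35/16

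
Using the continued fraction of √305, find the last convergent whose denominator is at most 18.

√305 = [17; 2, 6, 2, 34, …] (period length 4).
Convergents:
  p_0/q_0 = 17/1
  p_1/q_1 = 35/2
  p_2/q_2 = 227/13
  p_3/q_3 = 489/28
q_2 = 13 ≤ 18 < 28 = q_3, so the answer is 227/13.

227/13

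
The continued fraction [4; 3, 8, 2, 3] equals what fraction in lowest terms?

Fold from the inside: start with 3/1.
  2 + 1/3 = 7/3
  8 + 3/7 = 59/7
  3 + 7/59 = 184/59
  4 + 59/184 = 795/184

795/184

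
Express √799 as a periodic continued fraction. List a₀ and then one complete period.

a₀ = ⌊√799⌋ = 28.
With m₀=0, d₀=1 and mₖ₊₁ = dₖaₖ − mₖ, dₖ₊₁ = (n − mₖ₊₁²)/dₖ, aₖ₊₁ = ⌊(a₀+mₖ₊₁)/dₖ₊₁⌋:
  k=1: m=28, d=15, a=3
  k=2: m=17, d=34, a=1
  k=3: m=17, d=15, a=3
  k=4: m=28, d=1, a=56
d=1 and a=2a₀=56 at k=4, so the next step gives (m, d) = (28, 15) again — its k=1 value — and the period has length 4.

[28; 3, 1, 3, 56]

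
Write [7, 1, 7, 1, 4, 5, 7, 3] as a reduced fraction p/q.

40773/5170

Using pₖ = aₖpₖ₋₁ + pₖ₋₂ and qₖ = aₖqₖ₋₁ + qₖ₋₂:
  k=0: a=7, p=7, q=1
  k=1: a=1, p=8, q=1
  k=2: a=7, p=63, q=8
  k=3: a=1, p=71, q=9
  k=4: a=4, p=347, q=44
  k=5: a=5, p=1806, q=229
  k=6: a=7, p=12989, q=1647
  k=7: a=3, p=40773, q=5170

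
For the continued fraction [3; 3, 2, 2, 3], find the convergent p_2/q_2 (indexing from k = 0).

23/7

Using pₖ = aₖpₖ₋₁ + pₖ₋₂, qₖ = aₖqₖ₋₁ + qₖ₋₂ (with p₋₁=1, p₋₂=0, q₋₁=0, q₋₂=1):
  k=0: a=3, p=3, q=1
  k=1: a=3, p=10, q=3
  k=2: a=2, p=23, q=7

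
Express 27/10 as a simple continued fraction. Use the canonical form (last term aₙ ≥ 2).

27 = 2·10 + 7
10 = 1·7 + 3
7 = 2·3 + 1
3 = 3·1 + 0  (stop)
So 27/10 = [2; 1, 2, 3].

[2; 1, 2, 3]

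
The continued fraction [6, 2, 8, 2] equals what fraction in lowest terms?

233/36

Fold from the inside: start with 2/1.
  8 + 1/2 = 17/2
  2 + 2/17 = 36/17
  6 + 17/36 = 233/36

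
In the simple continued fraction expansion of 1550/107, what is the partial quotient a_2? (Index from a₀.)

17

1550 = 14·107 + 52   →  a_0 = 14
107 = 2·52 + 3   →  a_1 = 2
52 = 17·3 + 1   →  a_2 = 17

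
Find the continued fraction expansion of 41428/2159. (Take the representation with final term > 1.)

[19; 5, 3, 3, 1, 1, 5, 3]

41428 = 19*2159 + 407
2159 = 5*407 + 124
407 = 3*124 + 35
124 = 3*35 + 19
35 = 1*19 + 16
19 = 1*16 + 3
16 = 5*3 + 1
3 = 3*1 + 0  (stop)
So 41428/2159 = [19; 5, 3, 3, 1, 1, 5, 3].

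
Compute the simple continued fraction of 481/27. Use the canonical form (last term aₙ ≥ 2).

[17; 1, 4, 2, 2]

481 = 17*27 + 22
27 = 1*22 + 5
22 = 4*5 + 2
5 = 2*2 + 1
2 = 2*1 + 0  (stop)
So 481/27 = [17; 1, 4, 2, 2].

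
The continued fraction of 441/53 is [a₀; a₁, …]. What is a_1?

3

441 = 8·53 + 17   →  a_0 = 8
53 = 3·17 + 2   →  a_1 = 3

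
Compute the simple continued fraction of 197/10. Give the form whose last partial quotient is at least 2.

197 = 19*10 + 7
10 = 1*7 + 3
7 = 2*3 + 1
3 = 3*1 + 0  (stop)
So 197/10 = [19; 1, 2, 3].

[19; 1, 2, 3]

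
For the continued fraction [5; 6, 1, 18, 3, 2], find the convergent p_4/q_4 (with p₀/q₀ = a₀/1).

2073/403

Using pₖ = aₖpₖ₋₁ + pₖ₋₂, qₖ = aₖqₖ₋₁ + qₖ₋₂ (with p₋₁=1, p₋₂=0, q₋₁=0, q₋₂=1):
  k=0: a=5, p=5, q=1
  k=1: a=6, p=31, q=6
  k=2: a=1, p=36, q=7
  k=3: a=18, p=679, q=132
  k=4: a=3, p=2073, q=403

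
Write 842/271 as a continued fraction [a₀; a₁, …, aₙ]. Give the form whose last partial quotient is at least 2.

[3; 9, 2, 1, 9]

842 = 3*271 + 29
271 = 9*29 + 10
29 = 2*10 + 9
10 = 1*9 + 1
9 = 9*1 + 0  (stop)
So 842/271 = [3; 9, 2, 1, 9].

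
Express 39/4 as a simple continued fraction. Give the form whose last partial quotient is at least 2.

39 = 9×4 + 3
4 = 1×3 + 1
3 = 3×1 + 0  (stop)
So 39/4 = [9; 1, 3].

[9; 1, 3]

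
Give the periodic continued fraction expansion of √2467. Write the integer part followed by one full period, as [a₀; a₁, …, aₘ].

a₀ = ⌊√2467⌋ = 49.
With m₀=0, d₀=1 and mₖ₊₁ = dₖaₖ − mₖ, dₖ₊₁ = (n − mₖ₊₁²)/dₖ, aₖ₊₁ = ⌊(a₀+mₖ₊₁)/dₖ₊₁⌋:
  k=1: m=49, d=66, a=1
  k=2: m=17, d=33, a=2
  k=3: m=49, d=2, a=49
  k=4: m=49, d=33, a=2
  k=5: m=17, d=66, a=1
  k=6: m=49, d=1, a=98
d=1 and a=2a₀=98 at k=6, so the next step gives (m, d) = (49, 66) again — its k=1 value — and the period has length 6.

[49; 1, 2, 49, 2, 1, 98]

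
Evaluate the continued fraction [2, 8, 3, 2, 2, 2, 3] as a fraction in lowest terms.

2462/1161

Fold from the inside: start with 3/1.
  2 + 1/3 = 7/3
  2 + 3/7 = 17/7
  2 + 7/17 = 41/17
  3 + 17/41 = 140/41
  8 + 41/140 = 1161/140
  2 + 140/1161 = 2462/1161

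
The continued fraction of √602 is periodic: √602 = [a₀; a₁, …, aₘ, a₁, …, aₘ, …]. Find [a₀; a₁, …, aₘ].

[24; 1, 1, 6, 1, 1, 48]

a₀ = ⌊√602⌋ = 24.
With m₀=0, d₀=1 and mₖ₊₁ = dₖaₖ − mₖ, dₖ₊₁ = (n − mₖ₊₁²)/dₖ, aₖ₊₁ = ⌊(a₀+mₖ₊₁)/dₖ₊₁⌋:
  k=1: m=24, d=26, a=1
  k=2: m=2, d=23, a=1
  k=3: m=21, d=7, a=6
  k=4: m=21, d=23, a=1
  k=5: m=2, d=26, a=1
  k=6: m=24, d=1, a=48
d=1 and a=2a₀=48 at k=6, so the next step gives (m, d) = (24, 26) again — its k=1 value — and the period has length 6.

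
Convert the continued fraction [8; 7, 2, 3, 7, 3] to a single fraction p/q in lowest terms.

9672/1189

Using pₖ = aₖpₖ₋₁ + pₖ₋₂ and qₖ = aₖqₖ₋₁ + qₖ₋₂:
  k=0: a=8, p=8, q=1
  k=1: a=7, p=57, q=7
  k=2: a=2, p=122, q=15
  k=3: a=3, p=423, q=52
  k=4: a=7, p=3083, q=379
  k=5: a=3, p=9672, q=1189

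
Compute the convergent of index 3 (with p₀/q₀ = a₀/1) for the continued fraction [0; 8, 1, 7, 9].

Using pₖ = aₖpₖ₋₁ + pₖ₋₂, qₖ = aₖqₖ₋₁ + qₖ₋₂ (with p₋₁=1, p₋₂=0, q₋₁=0, q₋₂=1):
  k=0: a=0, p=0, q=1
  k=1: a=8, p=1, q=8
  k=2: a=1, p=1, q=9
  k=3: a=7, p=8, q=71

8/71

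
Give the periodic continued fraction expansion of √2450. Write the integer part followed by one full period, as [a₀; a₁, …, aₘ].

a₀ = ⌊√2450⌋ = 49.
With m₀=0, d₀=1 and mₖ₊₁ = dₖaₖ − mₖ, dₖ₊₁ = (n − mₖ₊₁²)/dₖ, aₖ₊₁ = ⌊(a₀+mₖ₊₁)/dₖ₊₁⌋:
  k=1: m=49, d=49, a=2
  k=2: m=49, d=1, a=98
d=1 and a=2a₀=98 at k=2, so the next step gives (m, d) = (49, 49) again — its k=1 value — and the period has length 2.

[49; 2, 98]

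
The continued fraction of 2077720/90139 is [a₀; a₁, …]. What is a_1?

19

2077720 = 23·90139 + 4523   →  a_0 = 23
90139 = 19·4523 + 4202   →  a_1 = 19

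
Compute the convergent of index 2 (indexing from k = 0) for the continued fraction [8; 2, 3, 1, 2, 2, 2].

59/7

Using pₖ = aₖpₖ₋₁ + pₖ₋₂, qₖ = aₖqₖ₋₁ + qₖ₋₂ (with p₋₁=1, p₋₂=0, q₋₁=0, q₋₂=1):
  k=0: a=8, p=8, q=1
  k=1: a=2, p=17, q=2
  k=2: a=3, p=59, q=7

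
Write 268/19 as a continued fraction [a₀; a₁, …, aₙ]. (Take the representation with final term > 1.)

[14; 9, 2]

268 = 14*19 + 2
19 = 9*2 + 1
2 = 2*1 + 0  (stop)
So 268/19 = [14; 9, 2].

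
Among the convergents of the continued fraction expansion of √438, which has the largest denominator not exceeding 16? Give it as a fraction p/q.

293/14

√438 = [20; 1, 12, 1, 40, …] (period length 4).
Convergents:
  p_0/q_0 = 20/1
  p_1/q_1 = 21/1
  p_2/q_2 = 272/13
  p_3/q_3 = 293/14
  p_4/q_4 = 11992/573
q_3 = 14 ≤ 16 < 573 = q_4, so the answer is 293/14.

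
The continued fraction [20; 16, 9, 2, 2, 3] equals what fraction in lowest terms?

Fold from the inside: start with 3/1.
  2 + 1/3 = 7/3
  2 + 3/7 = 17/7
  9 + 7/17 = 160/17
  16 + 17/160 = 2577/160
  20 + 160/2577 = 51700/2577

51700/2577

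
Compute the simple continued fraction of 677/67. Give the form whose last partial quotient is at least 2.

677 = 10*67 + 7
67 = 9*7 + 4
7 = 1*4 + 3
4 = 1*3 + 1
3 = 3*1 + 0  (stop)
So 677/67 = [10; 9, 1, 1, 3].

[10; 9, 1, 1, 3]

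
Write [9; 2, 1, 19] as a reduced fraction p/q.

551/59

Using pₖ = aₖpₖ₋₁ + pₖ₋₂ and qₖ = aₖqₖ₋₁ + qₖ₋₂:
  k=0: a=9, p=9, q=1
  k=1: a=2, p=19, q=2
  k=2: a=1, p=28, q=3
  k=3: a=19, p=551, q=59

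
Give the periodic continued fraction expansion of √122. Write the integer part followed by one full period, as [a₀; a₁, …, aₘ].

a₀ = ⌊√122⌋ = 11.
With m₀=0, d₀=1 and mₖ₊₁ = dₖaₖ − mₖ, dₖ₊₁ = (n − mₖ₊₁²)/dₖ, aₖ₊₁ = ⌊(a₀+mₖ₊₁)/dₖ₊₁⌋:
  k=1: m=11, d=1, a=22
d=1 and a=2a₀=22 at k=1, so the next step gives (m, d) = (11, 1) again — its k=1 value — and the period has length 1.

[11; 22]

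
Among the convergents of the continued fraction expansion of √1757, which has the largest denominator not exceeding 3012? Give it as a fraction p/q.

√1757 = [41; 1, 10, 1, 82, …] (period length 4).
Convergents:
  p_0/q_0 = 41/1
  p_1/q_1 = 42/1
  p_2/q_2 = 461/11
  p_3/q_3 = 503/12
  p_4/q_4 = 41707/995
  p_5/q_5 = 42210/1007
  p_6/q_6 = 463807/11065
q_5 = 1007 ≤ 3012 < 11065 = q_6, so the answer is 42210/1007.

42210/1007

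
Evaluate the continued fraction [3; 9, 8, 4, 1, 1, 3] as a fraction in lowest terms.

Using pₖ = aₖpₖ₋₁ + pₖ₋₂ and qₖ = aₖqₖ₋₁ + qₖ₋₂:
  k=0: a=3, p=3, q=1
  k=1: a=9, p=28, q=9
  k=2: a=8, p=227, q=73
  k=3: a=4, p=936, q=301
  k=4: a=1, p=1163, q=374
  k=5: a=1, p=2099, q=675
  k=6: a=3, p=7460, q=2399

7460/2399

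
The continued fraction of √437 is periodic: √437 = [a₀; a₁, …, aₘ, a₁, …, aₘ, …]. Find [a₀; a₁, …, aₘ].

[20; 1, 9, 2, 9, 1, 40]

a₀ = ⌊√437⌋ = 20.
With m₀=0, d₀=1 and mₖ₊₁ = dₖaₖ − mₖ, dₖ₊₁ = (n − mₖ₊₁²)/dₖ, aₖ₊₁ = ⌊(a₀+mₖ₊₁)/dₖ₊₁⌋:
  k=1: m=20, d=37, a=1
  k=2: m=17, d=4, a=9
  k=3: m=19, d=19, a=2
  k=4: m=19, d=4, a=9
  k=5: m=17, d=37, a=1
  k=6: m=20, d=1, a=40
d=1 and a=2a₀=40 at k=6, so the next step gives (m, d) = (20, 37) again — its k=1 value — and the period has length 6.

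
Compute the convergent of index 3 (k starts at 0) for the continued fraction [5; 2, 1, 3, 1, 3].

59/11

Using pₖ = aₖpₖ₋₁ + pₖ₋₂, qₖ = aₖqₖ₋₁ + qₖ₋₂ (with p₋₁=1, p₋₂=0, q₋₁=0, q₋₂=1):
  k=0: a=5, p=5, q=1
  k=1: a=2, p=11, q=2
  k=2: a=1, p=16, q=3
  k=3: a=3, p=59, q=11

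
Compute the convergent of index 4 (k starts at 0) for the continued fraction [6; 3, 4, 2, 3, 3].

631/100

Using pₖ = aₖpₖ₋₁ + pₖ₋₂, qₖ = aₖqₖ₋₁ + qₖ₋₂ (with p₋₁=1, p₋₂=0, q₋₁=0, q₋₂=1):
  k=0: a=6, p=6, q=1
  k=1: a=3, p=19, q=3
  k=2: a=4, p=82, q=13
  k=3: a=2, p=183, q=29
  k=4: a=3, p=631, q=100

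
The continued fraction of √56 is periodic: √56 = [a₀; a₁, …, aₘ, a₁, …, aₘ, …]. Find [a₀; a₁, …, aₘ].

[7; 2, 14]

a₀ = ⌊√56⌋ = 7.
With m₀=0, d₀=1 and mₖ₊₁ = dₖaₖ − mₖ, dₖ₊₁ = (n − mₖ₊₁²)/dₖ, aₖ₊₁ = ⌊(a₀+mₖ₊₁)/dₖ₊₁⌋:
  k=1: m=7, d=7, a=2
  k=2: m=7, d=1, a=14
d=1 and a=2a₀=14 at k=2, so the next step gives (m, d) = (7, 7) again — its k=1 value — and the period has length 2.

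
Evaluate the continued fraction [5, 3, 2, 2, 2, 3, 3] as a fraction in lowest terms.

2440/461

Fold from the inside: start with 3/1.
  3 + 1/3 = 10/3
  2 + 3/10 = 23/10
  2 + 10/23 = 56/23
  2 + 23/56 = 135/56
  3 + 56/135 = 461/135
  5 + 135/461 = 2440/461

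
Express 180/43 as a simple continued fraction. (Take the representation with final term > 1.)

[4; 5, 2, 1, 2]

180 = 4×43 + 8
43 = 5×8 + 3
8 = 2×3 + 2
3 = 1×2 + 1
2 = 2×1 + 0  (stop)
So 180/43 = [4; 5, 2, 1, 2].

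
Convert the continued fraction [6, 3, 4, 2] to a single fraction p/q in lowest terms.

Using pₖ = aₖpₖ₋₁ + pₖ₋₂ and qₖ = aₖqₖ₋₁ + qₖ₋₂:
  k=0: a=6, p=6, q=1
  k=1: a=3, p=19, q=3
  k=2: a=4, p=82, q=13
  k=3: a=2, p=183, q=29

183/29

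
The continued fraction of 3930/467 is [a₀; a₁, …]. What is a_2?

3930 = 8·467 + 194   →  a_0 = 8
467 = 2·194 + 79   →  a_1 = 2
194 = 2·79 + 36   →  a_2 = 2

2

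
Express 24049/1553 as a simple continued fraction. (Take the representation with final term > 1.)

24049 = 15×1553 + 754
1553 = 2×754 + 45
754 = 16×45 + 34
45 = 1×34 + 11
34 = 3×11 + 1
11 = 11×1 + 0  (stop)
So 24049/1553 = [15; 2, 16, 1, 3, 11].

[15; 2, 16, 1, 3, 11]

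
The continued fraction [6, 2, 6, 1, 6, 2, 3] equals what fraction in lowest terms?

Fold from the inside: start with 3/1.
  2 + 1/3 = 7/3
  6 + 3/7 = 45/7
  1 + 7/45 = 52/45
  6 + 45/52 = 357/52
  2 + 52/357 = 766/357
  6 + 357/766 = 4953/766

4953/766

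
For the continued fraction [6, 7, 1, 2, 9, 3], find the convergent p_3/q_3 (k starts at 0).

Using pₖ = aₖpₖ₋₁ + pₖ₋₂, qₖ = aₖqₖ₋₁ + qₖ₋₂ (with p₋₁=1, p₋₂=0, q₋₁=0, q₋₂=1):
  k=0: a=6, p=6, q=1
  k=1: a=7, p=43, q=7
  k=2: a=1, p=49, q=8
  k=3: a=2, p=141, q=23

141/23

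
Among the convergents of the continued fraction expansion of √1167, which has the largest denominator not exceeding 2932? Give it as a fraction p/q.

60329/1766

√1167 = [34; 6, 5, 11, 5, 6, 68, …] (period length 6).
Convergents:
  p_0/q_0 = 34/1
  p_1/q_1 = 205/6
  p_2/q_2 = 1059/31
  p_3/q_3 = 11854/347
  p_4/q_4 = 60329/1766
  p_5/q_5 = 373828/10943
q_4 = 1766 ≤ 2932 < 10943 = q_5, so the answer is 60329/1766.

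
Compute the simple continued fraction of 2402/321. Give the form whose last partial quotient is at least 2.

2402 = 7×321 + 155
321 = 2×155 + 11
155 = 14×11 + 1
11 = 11×1 + 0  (stop)
So 2402/321 = [7; 2, 14, 11].

[7; 2, 14, 11]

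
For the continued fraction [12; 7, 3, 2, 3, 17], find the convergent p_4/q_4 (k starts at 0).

2124/175

Using pₖ = aₖpₖ₋₁ + pₖ₋₂, qₖ = aₖqₖ₋₁ + qₖ₋₂ (with p₋₁=1, p₋₂=0, q₋₁=0, q₋₂=1):
  k=0: a=12, p=12, q=1
  k=1: a=7, p=85, q=7
  k=2: a=3, p=267, q=22
  k=3: a=2, p=619, q=51
  k=4: a=3, p=2124, q=175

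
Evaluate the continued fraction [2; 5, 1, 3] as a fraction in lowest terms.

50/23

Using pₖ = aₖpₖ₋₁ + pₖ₋₂ and qₖ = aₖqₖ₋₁ + qₖ₋₂:
  k=0: a=2, p=2, q=1
  k=1: a=5, p=11, q=5
  k=2: a=1, p=13, q=6
  k=3: a=3, p=50, q=23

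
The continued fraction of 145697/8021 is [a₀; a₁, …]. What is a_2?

145697 = 18·8021 + 1319   →  a_0 = 18
8021 = 6·1319 + 107   →  a_1 = 6
1319 = 12·107 + 35   →  a_2 = 12

12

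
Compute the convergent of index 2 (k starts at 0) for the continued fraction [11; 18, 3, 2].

Using pₖ = aₖpₖ₋₁ + pₖ₋₂, qₖ = aₖqₖ₋₁ + qₖ₋₂ (with p₋₁=1, p₋₂=0, q₋₁=0, q₋₂=1):
  k=0: a=11, p=11, q=1
  k=1: a=18, p=199, q=18
  k=2: a=3, p=608, q=55

608/55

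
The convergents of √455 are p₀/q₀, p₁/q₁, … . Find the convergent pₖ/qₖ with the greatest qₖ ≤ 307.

√455 = [21; 3, 42, …] (period length 2).
Convergents:
  p_0/q_0 = 21/1
  p_1/q_1 = 64/3
  p_2/q_2 = 2709/127
  p_3/q_3 = 8191/384
q_2 = 127 ≤ 307 < 384 = q_3, so the answer is 2709/127.

2709/127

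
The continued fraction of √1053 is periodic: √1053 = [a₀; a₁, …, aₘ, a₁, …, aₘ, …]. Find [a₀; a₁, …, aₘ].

a₀ = ⌊√1053⌋ = 32.
With m₀=0, d₀=1 and mₖ₊₁ = dₖaₖ − mₖ, dₖ₊₁ = (n − mₖ₊₁²)/dₖ, aₖ₊₁ = ⌊(a₀+mₖ₊₁)/dₖ₊₁⌋:
  k=1: m=32, d=29, a=2
  k=2: m=26, d=13, a=4
  k=3: m=26, d=29, a=2
  k=4: m=32, d=1, a=64
d=1 and a=2a₀=64 at k=4, so the next step gives (m, d) = (32, 29) again — its k=1 value — and the period has length 4.

[32; 2, 4, 2, 64]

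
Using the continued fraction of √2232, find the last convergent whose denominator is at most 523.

√2232 = [47; 4, 10, 4, 94, …] (period length 4).
Convergents:
  p_0/q_0 = 47/1
  p_1/q_1 = 189/4
  p_2/q_2 = 1937/41
  p_3/q_3 = 7937/168
  p_4/q_4 = 748015/15833
q_3 = 168 ≤ 523 < 15833 = q_4, so the answer is 7937/168.

7937/168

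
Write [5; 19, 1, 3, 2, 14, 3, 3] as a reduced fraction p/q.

132547/26244

Fold from the inside: start with 3/1.
  3 + 1/3 = 10/3
  14 + 3/10 = 143/10
  2 + 10/143 = 296/143
  3 + 143/296 = 1031/296
  1 + 296/1031 = 1327/1031
  19 + 1031/1327 = 26244/1327
  5 + 1327/26244 = 132547/26244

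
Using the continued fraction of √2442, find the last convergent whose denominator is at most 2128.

58361/1181

√2442 = [49; 2, 2, 2, 98, …] (period length 4).
Convergents:
  p_0/q_0 = 49/1
  p_1/q_1 = 99/2
  p_2/q_2 = 247/5
  p_3/q_3 = 593/12
  p_4/q_4 = 58361/1181
  p_5/q_5 = 117315/2374
q_4 = 1181 ≤ 2128 < 2374 = q_5, so the answer is 58361/1181.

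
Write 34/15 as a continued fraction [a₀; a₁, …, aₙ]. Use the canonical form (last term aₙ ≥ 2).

[2; 3, 1, 3]

34 = 2×15 + 4
15 = 3×4 + 3
4 = 1×3 + 1
3 = 3×1 + 0  (stop)
So 34/15 = [2; 3, 1, 3].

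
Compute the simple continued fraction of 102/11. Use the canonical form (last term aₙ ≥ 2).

[9; 3, 1, 2]

102 = 9*11 + 3
11 = 3*3 + 2
3 = 1*2 + 1
2 = 2*1 + 0  (stop)
So 102/11 = [9; 3, 1, 2].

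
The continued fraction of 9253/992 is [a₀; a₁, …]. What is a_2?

9253 = 9·992 + 325   →  a_0 = 9
992 = 3·325 + 17   →  a_1 = 3
325 = 19·17 + 2   →  a_2 = 19

19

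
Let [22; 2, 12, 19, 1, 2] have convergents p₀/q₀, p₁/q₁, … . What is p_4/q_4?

11285/502

Using pₖ = aₖpₖ₋₁ + pₖ₋₂, qₖ = aₖqₖ₋₁ + qₖ₋₂ (with p₋₁=1, p₋₂=0, q₋₁=0, q₋₂=1):
  k=0: a=22, p=22, q=1
  k=1: a=2, p=45, q=2
  k=2: a=12, p=562, q=25
  k=3: a=19, p=10723, q=477
  k=4: a=1, p=11285, q=502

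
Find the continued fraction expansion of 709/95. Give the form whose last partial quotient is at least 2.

709 = 7×95 + 44
95 = 2×44 + 7
44 = 6×7 + 2
7 = 3×2 + 1
2 = 2×1 + 0  (stop)
So 709/95 = [7; 2, 6, 3, 2].

[7; 2, 6, 3, 2]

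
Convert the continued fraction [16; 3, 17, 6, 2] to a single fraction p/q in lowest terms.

11135/682

Fold from the inside: start with 2/1.
  6 + 1/2 = 13/2
  17 + 2/13 = 223/13
  3 + 13/223 = 682/223
  16 + 223/682 = 11135/682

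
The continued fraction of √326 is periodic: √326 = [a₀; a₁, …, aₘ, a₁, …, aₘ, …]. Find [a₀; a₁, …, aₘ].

[18; 18, 36]

a₀ = ⌊√326⌋ = 18.
With m₀=0, d₀=1 and mₖ₊₁ = dₖaₖ − mₖ, dₖ₊₁ = (n − mₖ₊₁²)/dₖ, aₖ₊₁ = ⌊(a₀+mₖ₊₁)/dₖ₊₁⌋:
  k=1: m=18, d=2, a=18
  k=2: m=18, d=1, a=36
d=1 and a=2a₀=36 at k=2, so the next step gives (m, d) = (18, 2) again — its k=1 value — and the period has length 2.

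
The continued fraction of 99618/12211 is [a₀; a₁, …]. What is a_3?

17

99618 = 8·12211 + 1930   →  a_0 = 8
12211 = 6·1930 + 631   →  a_1 = 6
1930 = 3·631 + 37   →  a_2 = 3
631 = 17·37 + 2   →  a_3 = 17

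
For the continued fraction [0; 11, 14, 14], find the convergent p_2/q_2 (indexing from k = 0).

14/155

Using pₖ = aₖpₖ₋₁ + pₖ₋₂, qₖ = aₖqₖ₋₁ + qₖ₋₂ (with p₋₁=1, p₋₂=0, q₋₁=0, q₋₂=1):
  k=0: a=0, p=0, q=1
  k=1: a=11, p=1, q=11
  k=2: a=14, p=14, q=155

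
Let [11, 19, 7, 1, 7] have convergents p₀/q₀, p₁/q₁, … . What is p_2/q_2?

1481/134

Using pₖ = aₖpₖ₋₁ + pₖ₋₂, qₖ = aₖqₖ₋₁ + qₖ₋₂ (with p₋₁=1, p₋₂=0, q₋₁=0, q₋₂=1):
  k=0: a=11, p=11, q=1
  k=1: a=19, p=210, q=19
  k=2: a=7, p=1481, q=134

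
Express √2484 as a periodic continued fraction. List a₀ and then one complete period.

[49; 1, 5, 4, 5, 1, 98]

a₀ = ⌊√2484⌋ = 49.
With m₀=0, d₀=1 and mₖ₊₁ = dₖaₖ − mₖ, dₖ₊₁ = (n − mₖ₊₁²)/dₖ, aₖ₊₁ = ⌊(a₀+mₖ₊₁)/dₖ₊₁⌋:
  k=1: m=49, d=83, a=1
  k=2: m=34, d=16, a=5
  k=3: m=46, d=23, a=4
  k=4: m=46, d=16, a=5
  k=5: m=34, d=83, a=1
  k=6: m=49, d=1, a=98
d=1 and a=2a₀=98 at k=6, so the next step gives (m, d) = (49, 83) again — its k=1 value — and the period has length 6.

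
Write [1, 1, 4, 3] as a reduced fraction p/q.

29/16

Using pₖ = aₖpₖ₋₁ + pₖ₋₂ and qₖ = aₖqₖ₋₁ + qₖ₋₂:
  k=0: a=1, p=1, q=1
  k=1: a=1, p=2, q=1
  k=2: a=4, p=9, q=5
  k=3: a=3, p=29, q=16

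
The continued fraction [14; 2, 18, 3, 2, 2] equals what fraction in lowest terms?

Using pₖ = aₖpₖ₋₁ + pₖ₋₂ and qₖ = aₖqₖ₋₁ + qₖ₋₂:
  k=0: a=14, p=14, q=1
  k=1: a=2, p=29, q=2
  k=2: a=18, p=536, q=37
  k=3: a=3, p=1637, q=113
  k=4: a=2, p=3810, q=263
  k=5: a=2, p=9257, q=639

9257/639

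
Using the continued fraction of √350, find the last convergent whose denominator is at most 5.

√350 = [18; 1, 2, 2, 2, 1, 36, …] (period length 6).
Convergents:
  p_0/q_0 = 18/1
  p_1/q_1 = 19/1
  p_2/q_2 = 56/3
  p_3/q_3 = 131/7
q_2 = 3 ≤ 5 < 7 = q_3, so the answer is 56/3.

56/3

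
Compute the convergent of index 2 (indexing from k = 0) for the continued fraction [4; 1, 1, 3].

Using pₖ = aₖpₖ₋₁ + pₖ₋₂, qₖ = aₖqₖ₋₁ + qₖ₋₂ (with p₋₁=1, p₋₂=0, q₋₁=0, q₋₂=1):
  k=0: a=4, p=4, q=1
  k=1: a=1, p=5, q=1
  k=2: a=1, p=9, q=2

9/2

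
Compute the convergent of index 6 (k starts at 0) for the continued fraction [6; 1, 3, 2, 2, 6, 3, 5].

Using pₖ = aₖpₖ₋₁ + pₖ₋₂, qₖ = aₖqₖ₋₁ + qₖ₋₂ (with p₋₁=1, p₋₂=0, q₋₁=0, q₋₂=1):
  k=0: a=6, p=6, q=1
  k=1: a=1, p=7, q=1
  k=2: a=3, p=27, q=4
  k=3: a=2, p=61, q=9
  k=4: a=2, p=149, q=22
  k=5: a=6, p=955, q=141
  k=6: a=3, p=3014, q=445

3014/445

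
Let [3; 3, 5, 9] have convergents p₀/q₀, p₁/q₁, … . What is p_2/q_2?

53/16

Using pₖ = aₖpₖ₋₁ + pₖ₋₂, qₖ = aₖqₖ₋₁ + qₖ₋₂ (with p₋₁=1, p₋₂=0, q₋₁=0, q₋₂=1):
  k=0: a=3, p=3, q=1
  k=1: a=3, p=10, q=3
  k=2: a=5, p=53, q=16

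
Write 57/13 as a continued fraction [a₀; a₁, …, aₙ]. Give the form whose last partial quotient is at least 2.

[4; 2, 1, 1, 2]

57 = 4×13 + 5
13 = 2×5 + 3
5 = 1×3 + 2
3 = 1×2 + 1
2 = 2×1 + 0  (stop)
So 57/13 = [4; 2, 1, 1, 2].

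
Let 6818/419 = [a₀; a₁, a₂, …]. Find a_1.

3

6818 = 16·419 + 114   →  a_0 = 16
419 = 3·114 + 77   →  a_1 = 3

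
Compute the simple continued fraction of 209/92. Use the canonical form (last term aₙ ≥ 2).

[2; 3, 1, 2, 8]

209 = 2·92 + 25
92 = 3·25 + 17
25 = 1·17 + 8
17 = 2·8 + 1
8 = 8·1 + 0  (stop)
So 209/92 = [2; 3, 1, 2, 8].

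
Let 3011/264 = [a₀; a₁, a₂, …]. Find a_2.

3011 = 11·264 + 107   →  a_0 = 11
264 = 2·107 + 50   →  a_1 = 2
107 = 2·50 + 7   →  a_2 = 2

2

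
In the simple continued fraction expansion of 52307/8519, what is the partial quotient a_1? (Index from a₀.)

7

52307 = 6·8519 + 1193   →  a_0 = 6
8519 = 7·1193 + 168   →  a_1 = 7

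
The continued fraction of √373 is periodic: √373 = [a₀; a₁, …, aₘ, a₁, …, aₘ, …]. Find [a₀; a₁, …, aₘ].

a₀ = ⌊√373⌋ = 19.
With m₀=0, d₀=1 and mₖ₊₁ = dₖaₖ − mₖ, dₖ₊₁ = (n − mₖ₊₁²)/dₖ, aₖ₊₁ = ⌊(a₀+mₖ₊₁)/dₖ₊₁⌋:
  k=1: m=19, d=12, a=3
  k=2: m=17, d=7, a=5
  k=3: m=18, d=7, a=5
  k=4: m=17, d=12, a=3
  k=5: m=19, d=1, a=38
d=1 and a=2a₀=38 at k=5, so the next step gives (m, d) = (19, 12) again — its k=1 value — and the period has length 5.

[19; 3, 5, 5, 3, 38]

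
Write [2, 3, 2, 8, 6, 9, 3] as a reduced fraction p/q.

Using pₖ = aₖpₖ₋₁ + pₖ₋₂ and qₖ = aₖqₖ₋₁ + qₖ₋₂:
  k=0: a=2, p=2, q=1
  k=1: a=3, p=7, q=3
  k=2: a=2, p=16, q=7
  k=3: a=8, p=135, q=59
  k=4: a=6, p=826, q=361
  k=5: a=9, p=7569, q=3308
  k=6: a=3, p=23533, q=10285

23533/10285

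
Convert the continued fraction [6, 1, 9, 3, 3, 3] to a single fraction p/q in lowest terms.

Using pₖ = aₖpₖ₋₁ + pₖ₋₂ and qₖ = aₖqₖ₋₁ + qₖ₋₂:
  k=0: a=6, p=6, q=1
  k=1: a=1, p=7, q=1
  k=2: a=9, p=69, q=10
  k=3: a=3, p=214, q=31
  k=4: a=3, p=711, q=103
  k=5: a=3, p=2347, q=340

2347/340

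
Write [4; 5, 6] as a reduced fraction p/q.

Fold from the inside: start with 6/1.
  5 + 1/6 = 31/6
  4 + 6/31 = 130/31

130/31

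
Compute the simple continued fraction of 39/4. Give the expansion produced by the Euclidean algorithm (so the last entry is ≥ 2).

[9; 1, 3]

39 = 9×4 + 3
4 = 1×3 + 1
3 = 3×1 + 0  (stop)
So 39/4 = [9; 1, 3].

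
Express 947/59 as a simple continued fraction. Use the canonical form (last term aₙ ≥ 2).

[16; 19, 1, 2]

947 = 16·59 + 3
59 = 19·3 + 2
3 = 1·2 + 1
2 = 2·1 + 0  (stop)
So 947/59 = [16; 19, 1, 2].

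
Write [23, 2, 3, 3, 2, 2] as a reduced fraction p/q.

Fold from the inside: start with 2/1.
  2 + 1/2 = 5/2
  3 + 2/5 = 17/5
  3 + 5/17 = 56/17
  2 + 17/56 = 129/56
  23 + 56/129 = 3023/129

3023/129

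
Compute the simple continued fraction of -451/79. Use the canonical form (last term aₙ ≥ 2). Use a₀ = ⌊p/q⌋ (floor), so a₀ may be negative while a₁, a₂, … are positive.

[-6; 3, 2, 3, 3]

-451 = -6*79 + 23
79 = 3*23 + 10
23 = 2*10 + 3
10 = 3*3 + 1
3 = 3*1 + 0  (stop)
So -451/79 = [-6; 3, 2, 3, 3].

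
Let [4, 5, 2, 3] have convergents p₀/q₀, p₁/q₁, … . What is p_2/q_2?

46/11

Using pₖ = aₖpₖ₋₁ + pₖ₋₂, qₖ = aₖqₖ₋₁ + qₖ₋₂ (with p₋₁=1, p₋₂=0, q₋₁=0, q₋₂=1):
  k=0: a=4, p=4, q=1
  k=1: a=5, p=21, q=5
  k=2: a=2, p=46, q=11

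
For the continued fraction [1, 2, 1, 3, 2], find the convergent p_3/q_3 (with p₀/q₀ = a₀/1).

15/11

Using pₖ = aₖpₖ₋₁ + pₖ₋₂, qₖ = aₖqₖ₋₁ + qₖ₋₂ (with p₋₁=1, p₋₂=0, q₋₁=0, q₋₂=1):
  k=0: a=1, p=1, q=1
  k=1: a=2, p=3, q=2
  k=2: a=1, p=4, q=3
  k=3: a=3, p=15, q=11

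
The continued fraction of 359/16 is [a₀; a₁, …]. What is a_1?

359 = 22·16 + 7   →  a_0 = 22
16 = 2·7 + 2   →  a_1 = 2

2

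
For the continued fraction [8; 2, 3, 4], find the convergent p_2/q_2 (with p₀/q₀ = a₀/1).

Using pₖ = aₖpₖ₋₁ + pₖ₋₂, qₖ = aₖqₖ₋₁ + qₖ₋₂ (with p₋₁=1, p₋₂=0, q₋₁=0, q₋₂=1):
  k=0: a=8, p=8, q=1
  k=1: a=2, p=17, q=2
  k=2: a=3, p=59, q=7

59/7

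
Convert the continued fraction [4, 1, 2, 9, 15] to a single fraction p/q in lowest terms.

1979/423

Using pₖ = aₖpₖ₋₁ + pₖ₋₂ and qₖ = aₖqₖ₋₁ + qₖ₋₂:
  k=0: a=4, p=4, q=1
  k=1: a=1, p=5, q=1
  k=2: a=2, p=14, q=3
  k=3: a=9, p=131, q=28
  k=4: a=15, p=1979, q=423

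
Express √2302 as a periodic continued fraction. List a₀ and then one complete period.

[47; 1, 46, 1, 94]

a₀ = ⌊√2302⌋ = 47.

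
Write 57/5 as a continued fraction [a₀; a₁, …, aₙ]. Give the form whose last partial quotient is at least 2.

57 = 11·5 + 2
5 = 2·2 + 1
2 = 2·1 + 0  (stop)
So 57/5 = [11; 2, 2].

[11; 2, 2]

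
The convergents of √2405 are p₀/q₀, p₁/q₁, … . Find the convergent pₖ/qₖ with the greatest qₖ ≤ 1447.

58898/1201

√2405 = [49; 24, 1, 1, 24, 98, …] (period length 5).
Convergents:
  p_0/q_0 = 49/1
  p_1/q_1 = 1177/24
  p_2/q_2 = 1226/25
  p_3/q_3 = 2403/49
  p_4/q_4 = 58898/1201
  p_5/q_5 = 5774407/117747
q_4 = 1201 ≤ 1447 < 117747 = q_5, so the answer is 58898/1201.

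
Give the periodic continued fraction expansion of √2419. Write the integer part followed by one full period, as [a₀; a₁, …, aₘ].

a₀ = ⌊√2419⌋ = 49.
With m₀=0, d₀=1 and mₖ₊₁ = dₖaₖ − mₖ, dₖ₊₁ = (n − mₖ₊₁²)/dₖ, aₖ₊₁ = ⌊(a₀+mₖ₊₁)/dₖ₊₁⌋:
  k=1: m=49, d=18, a=5
  k=2: m=41, d=41, a=2
  k=3: m=41, d=18, a=5
  k=4: m=49, d=1, a=98
d=1 and a=2a₀=98 at k=4, so the next step gives (m, d) = (49, 18) again — its k=1 value — and the period has length 4.

[49; 5, 2, 5, 98]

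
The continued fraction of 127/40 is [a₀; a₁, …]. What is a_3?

127 = 3·40 + 7   →  a_0 = 3
40 = 5·7 + 5   →  a_1 = 5
7 = 1·5 + 2   →  a_2 = 1
5 = 2·2 + 1   →  a_3 = 2

2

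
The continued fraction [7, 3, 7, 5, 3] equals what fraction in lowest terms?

Fold from the inside: start with 3/1.
  5 + 1/3 = 16/3
  7 + 3/16 = 115/16
  3 + 16/115 = 361/115
  7 + 115/361 = 2642/361

2642/361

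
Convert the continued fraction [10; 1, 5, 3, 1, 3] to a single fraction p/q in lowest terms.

1019/94

Fold from the inside: start with 3/1.
  1 + 1/3 = 4/3
  3 + 3/4 = 15/4
  5 + 4/15 = 79/15
  1 + 15/79 = 94/79
  10 + 79/94 = 1019/94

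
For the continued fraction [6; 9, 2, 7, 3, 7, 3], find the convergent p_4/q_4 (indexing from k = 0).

Using pₖ = aₖpₖ₋₁ + pₖ₋₂, qₖ = aₖqₖ₋₁ + qₖ₋₂ (with p₋₁=1, p₋₂=0, q₋₁=0, q₋₂=1):
  k=0: a=6, p=6, q=1
  k=1: a=9, p=55, q=9
  k=2: a=2, p=116, q=19
  k=3: a=7, p=867, q=142
  k=4: a=3, p=2717, q=445

2717/445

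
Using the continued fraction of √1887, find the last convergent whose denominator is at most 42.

1086/25

√1887 = [43; 2, 3, 1, 1, 1, 3, 2, 86, …] (period length 8).
Convergents:
  p_0/q_0 = 43/1
  p_1/q_1 = 87/2
  p_2/q_2 = 304/7
  p_3/q_3 = 391/9
  p_4/q_4 = 695/16
  p_5/q_5 = 1086/25
  p_6/q_6 = 3953/91
q_5 = 25 ≤ 42 < 91 = q_6, so the answer is 1086/25.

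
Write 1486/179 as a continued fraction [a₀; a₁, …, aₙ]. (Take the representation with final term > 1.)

1486 = 8*179 + 54
179 = 3*54 + 17
54 = 3*17 + 3
17 = 5*3 + 2
3 = 1*2 + 1
2 = 2*1 + 0  (stop)
So 1486/179 = [8; 3, 3, 5, 1, 2].

[8; 3, 3, 5, 1, 2]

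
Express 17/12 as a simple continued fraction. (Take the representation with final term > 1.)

[1; 2, 2, 2]

17 = 1·12 + 5
12 = 2·5 + 2
5 = 2·2 + 1
2 = 2·1 + 0  (stop)
So 17/12 = [1; 2, 2, 2].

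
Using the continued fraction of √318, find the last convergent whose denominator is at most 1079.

19063/1069

√318 = [17; 1, 4, 1, 34, …] (period length 4).
Convergents:
  p_0/q_0 = 17/1
  p_1/q_1 = 18/1
  p_2/q_2 = 89/5
  p_3/q_3 = 107/6
  p_4/q_4 = 3727/209
  p_5/q_5 = 3834/215
  p_6/q_6 = 19063/1069
  p_7/q_7 = 22897/1284
q_6 = 1069 ≤ 1079 < 1284 = q_7, so the answer is 19063/1069.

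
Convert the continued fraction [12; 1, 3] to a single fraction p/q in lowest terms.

Using pₖ = aₖpₖ₋₁ + pₖ₋₂ and qₖ = aₖqₖ₋₁ + qₖ₋₂:
  k=0: a=12, p=12, q=1
  k=1: a=1, p=13, q=1
  k=2: a=3, p=51, q=4

51/4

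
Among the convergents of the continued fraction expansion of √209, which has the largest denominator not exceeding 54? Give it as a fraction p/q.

506/35

√209 = [14; 2, 5, 3, 2, 3, 5, 2, 28, …] (period length 8).
Convergents:
  p_0/q_0 = 14/1
  p_1/q_1 = 29/2
  p_2/q_2 = 159/11
  p_3/q_3 = 506/35
  p_4/q_4 = 1171/81
q_3 = 35 ≤ 54 < 81 = q_4, so the answer is 506/35.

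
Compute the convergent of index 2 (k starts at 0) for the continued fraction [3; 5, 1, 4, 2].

19/6

Using pₖ = aₖpₖ₋₁ + pₖ₋₂, qₖ = aₖqₖ₋₁ + qₖ₋₂ (with p₋₁=1, p₋₂=0, q₋₁=0, q₋₂=1):
  k=0: a=3, p=3, q=1
  k=1: a=5, p=16, q=5
  k=2: a=1, p=19, q=6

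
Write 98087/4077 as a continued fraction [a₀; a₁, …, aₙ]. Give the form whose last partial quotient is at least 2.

[24; 17, 17, 14]

98087 = 24×4077 + 239
4077 = 17×239 + 14
239 = 17×14 + 1
14 = 14×1 + 0  (stop)
So 98087/4077 = [24; 17, 17, 14].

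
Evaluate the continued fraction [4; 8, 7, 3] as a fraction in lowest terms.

Using pₖ = aₖpₖ₋₁ + pₖ₋₂ and qₖ = aₖqₖ₋₁ + qₖ₋₂:
  k=0: a=4, p=4, q=1
  k=1: a=8, p=33, q=8
  k=2: a=7, p=235, q=57
  k=3: a=3, p=738, q=179

738/179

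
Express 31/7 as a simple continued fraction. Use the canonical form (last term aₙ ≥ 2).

31 = 4·7 + 3
7 = 2·3 + 1
3 = 3·1 + 0  (stop)
So 31/7 = [4; 2, 3].

[4; 2, 3]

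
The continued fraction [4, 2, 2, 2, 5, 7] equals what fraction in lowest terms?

Using pₖ = aₖpₖ₋₁ + pₖ₋₂ and qₖ = aₖqₖ₋₁ + qₖ₋₂:
  k=0: a=4, p=4, q=1
  k=1: a=2, p=9, q=2
  k=2: a=2, p=22, q=5
  k=3: a=2, p=53, q=12
  k=4: a=5, p=287, q=65
  k=5: a=7, p=2062, q=467

2062/467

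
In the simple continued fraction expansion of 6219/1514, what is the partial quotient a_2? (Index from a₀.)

6219 = 4·1514 + 163   →  a_0 = 4
1514 = 9·163 + 47   →  a_1 = 9
163 = 3·47 + 22   →  a_2 = 3

3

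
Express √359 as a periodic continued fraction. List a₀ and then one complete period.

a₀ = ⌊√359⌋ = 18.

[18; 1, 17, 1, 36]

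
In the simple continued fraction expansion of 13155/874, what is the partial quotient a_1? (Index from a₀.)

19

13155 = 15·874 + 45   →  a_0 = 15
874 = 19·45 + 19   →  a_1 = 19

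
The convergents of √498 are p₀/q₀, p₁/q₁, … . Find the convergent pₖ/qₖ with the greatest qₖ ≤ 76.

√498 = [22; 3, 6, 22, 6, 3, 44, …] (period length 6).
Convergents:
  p_0/q_0 = 22/1
  p_1/q_1 = 67/3
  p_2/q_2 = 424/19
  p_3/q_3 = 9395/421
q_2 = 19 ≤ 76 < 421 = q_3, so the answer is 424/19.

424/19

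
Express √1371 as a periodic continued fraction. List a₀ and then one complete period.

[37; 37, 74]

a₀ = ⌊√1371⌋ = 37.
With m₀=0, d₀=1 and mₖ₊₁ = dₖaₖ − mₖ, dₖ₊₁ = (n − mₖ₊₁²)/dₖ, aₖ₊₁ = ⌊(a₀+mₖ₊₁)/dₖ₊₁⌋:
  k=1: m=37, d=2, a=37
  k=2: m=37, d=1, a=74
d=1 and a=2a₀=74 at k=2, so the next step gives (m, d) = (37, 2) again — its k=1 value — and the period has length 2.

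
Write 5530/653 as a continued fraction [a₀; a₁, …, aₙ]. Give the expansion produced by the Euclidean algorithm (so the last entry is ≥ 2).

[8; 2, 7, 2, 6, 3]

5530 = 8·653 + 306
653 = 2·306 + 41
306 = 7·41 + 19
41 = 2·19 + 3
19 = 6·3 + 1
3 = 3·1 + 0  (stop)
So 5530/653 = [8; 2, 7, 2, 6, 3].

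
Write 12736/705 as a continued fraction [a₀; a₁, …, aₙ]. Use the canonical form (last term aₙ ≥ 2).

12736 = 18·705 + 46
705 = 15·46 + 15
46 = 3·15 + 1
15 = 15·1 + 0  (stop)
So 12736/705 = [18; 15, 3, 15].

[18; 15, 3, 15]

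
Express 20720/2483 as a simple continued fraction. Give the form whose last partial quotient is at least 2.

20720 = 8·2483 + 856
2483 = 2·856 + 771
856 = 1·771 + 85
771 = 9·85 + 6
85 = 14·6 + 1
6 = 6·1 + 0  (stop)
So 20720/2483 = [8; 2, 1, 9, 14, 6].

[8; 2, 1, 9, 14, 6]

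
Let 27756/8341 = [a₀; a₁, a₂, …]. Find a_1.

3

27756 = 3·8341 + 2733   →  a_0 = 3
8341 = 3·2733 + 142   →  a_1 = 3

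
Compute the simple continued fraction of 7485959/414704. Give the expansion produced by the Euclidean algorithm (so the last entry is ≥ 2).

7485959 = 18·414704 + 21287
414704 = 19·21287 + 10251
21287 = 2·10251 + 785
10251 = 13·785 + 46
785 = 17·46 + 3
46 = 15·3 + 1
3 = 3·1 + 0  (stop)
So 7485959/414704 = [18; 19, 2, 13, 17, 15, 3].

[18; 19, 2, 13, 17, 15, 3]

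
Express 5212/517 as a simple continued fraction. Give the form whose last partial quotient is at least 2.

[10; 12, 3, 4, 3]

5212 = 10×517 + 42
517 = 12×42 + 13
42 = 3×13 + 3
13 = 4×3 + 1
3 = 3×1 + 0  (stop)
So 5212/517 = [10; 12, 3, 4, 3].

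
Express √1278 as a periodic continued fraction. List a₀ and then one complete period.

a₀ = ⌊√1278⌋ = 35.
With m₀=0, d₀=1 and mₖ₊₁ = dₖaₖ − mₖ, dₖ₊₁ = (n − mₖ₊₁²)/dₖ, aₖ₊₁ = ⌊(a₀+mₖ₊₁)/dₖ₊₁⌋:
  k=1: m=35, d=53, a=1
  k=2: m=18, d=18, a=2
  k=3: m=18, d=53, a=1
  k=4: m=35, d=1, a=70
d=1 and a=2a₀=70 at k=4, so the next step gives (m, d) = (35, 53) again — its k=1 value — and the period has length 4.

[35; 1, 2, 1, 70]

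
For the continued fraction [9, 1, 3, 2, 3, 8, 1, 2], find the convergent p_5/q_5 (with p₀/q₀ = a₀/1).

Using pₖ = aₖpₖ₋₁ + pₖ₋₂, qₖ = aₖqₖ₋₁ + qₖ₋₂ (with p₋₁=1, p₋₂=0, q₋₁=0, q₋₂=1):
  k=0: a=9, p=9, q=1
  k=1: a=1, p=10, q=1
  k=2: a=3, p=39, q=4
  k=3: a=2, p=88, q=9
  k=4: a=3, p=303, q=31
  k=5: a=8, p=2512, q=257

2512/257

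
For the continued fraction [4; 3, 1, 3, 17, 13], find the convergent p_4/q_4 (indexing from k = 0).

1105/259

Using pₖ = aₖpₖ₋₁ + pₖ₋₂, qₖ = aₖqₖ₋₁ + qₖ₋₂ (with p₋₁=1, p₋₂=0, q₋₁=0, q₋₂=1):
  k=0: a=4, p=4, q=1
  k=1: a=3, p=13, q=3
  k=2: a=1, p=17, q=4
  k=3: a=3, p=64, q=15
  k=4: a=17, p=1105, q=259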